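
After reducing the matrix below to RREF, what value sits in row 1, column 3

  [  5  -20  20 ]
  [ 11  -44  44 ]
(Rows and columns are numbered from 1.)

4

Multiply R1 by 1/5.
Subtract 11 times R1 from R2.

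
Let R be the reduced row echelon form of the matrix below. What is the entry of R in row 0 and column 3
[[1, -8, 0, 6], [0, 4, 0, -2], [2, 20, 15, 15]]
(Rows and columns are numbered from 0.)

2

ρ3 → ρ3 − 2·ρ1
  [ 1  -8   0   6 ]
  [ 0   4   0  -2 ]
  [ 0  36  15   3 ]
ρ2 → 1/4·ρ2
  [ 1  -8   0     6 ]
  [ 0   1   0  -1/2 ]
  [ 0  36  15     3 ]
ρ3 → ρ3 − 36·ρ2
  [ 1  -8   0     6 ]
  [ 0   1   0  -1/2 ]
  [ 0   0  15    21 ]
ρ3 → 1/15·ρ3
  [ 1  -8  0     6 ]
  [ 0   1  0  -1/2 ]
  [ 0   0  1   7/5 ]
ρ1 → ρ1 + 8·ρ2
  [ 1  0  0     2 ]
  [ 0  1  0  -1/2 ]
  [ 0  0  1   7/5 ]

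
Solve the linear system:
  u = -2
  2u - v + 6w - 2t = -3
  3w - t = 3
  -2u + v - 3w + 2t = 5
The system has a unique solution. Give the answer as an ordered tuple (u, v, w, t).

Form the augmented matrix and row-reduce:
  [  1   0   0   0  |  -2 ]
  [  2  -1   6  -2  |  -3 ]
  [  0   0   3  -1  |   3 ]
  [ -2   1  -3   2  |   5 ]
R2 := R2 − 2·R1
  [  1   0   0   0  |  -2 ]
  [  0  -1   6  -2  |   1 ]
  [  0   0   3  -1  |   3 ]
  [ -2   1  -3   2  |   5 ]
R4 := R4 + 2·R1
  [ 1   0   0   0  |  -2 ]
  [ 0  -1   6  -2  |   1 ]
  [ 0   0   3  -1  |   3 ]
  [ 0   1  -3   2  |   1 ]
R2 := -1·R2
  [ 1  0   0   0  |  -2 ]
  [ 0  1  -6   2  |  -1 ]
  [ 0  0   3  -1  |   3 ]
  [ 0  1  -3   2  |   1 ]
R4 := R4 − R2
  [ 1  0   0   0  |  -2 ]
  [ 0  1  -6   2  |  -1 ]
  [ 0  0   3  -1  |   3 ]
  [ 0  0   3   0  |   2 ]
R3 := 1/3·R3
  [ 1  0   0     0  |  -2 ]
  [ 0  1  -6     2  |  -1 ]
  [ 0  0   1  -1/3  |   1 ]
  [ 0  0   3     0  |   2 ]
R4 := R4 − 3·R3
  [ 1  0   0     0  |  -2 ]
  [ 0  1  -6     2  |  -1 ]
  [ 0  0   1  -1/3  |   1 ]
  [ 0  0   0     1  |  -1 ]
R3 := R3 + 1/3·R4
  [ 1  0   0  0  |   -2 ]
  [ 0  1  -6  2  |   -1 ]
  [ 0  0   1  0  |  2/3 ]
  [ 0  0   0  1  |   -1 ]
R2 := R2 − 2·R4
  [ 1  0   0  0  |   -2 ]
  [ 0  1  -6  0  |    1 ]
  [ 0  0   1  0  |  2/3 ]
  [ 0  0   0  1  |   -1 ]
R2 := R2 + 6·R3
  [ 1  0  0  0  |   -2 ]
  [ 0  1  0  0  |    5 ]
  [ 0  0  1  0  |  2/3 ]
  [ 0  0  0  1  |   -1 ]
Reading off the last column: u = -2, v = 5, w = 2/3, t = -1.

(-2, 5, 2/3, -1)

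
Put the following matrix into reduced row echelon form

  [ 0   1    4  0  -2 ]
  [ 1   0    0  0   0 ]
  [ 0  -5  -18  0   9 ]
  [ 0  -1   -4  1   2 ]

r1 <-> r2
  [ 1   0    0  0   0 ]
  [ 0   1    4  0  -2 ]
  [ 0  -5  -18  0   9 ]
  [ 0  -1   -4  1   2 ]
r3 := r3 + 5·r2
  [ 1   0   0  0   0 ]
  [ 0   1   4  0  -2 ]
  [ 0   0   2  0  -1 ]
  [ 0  -1  -4  1   2 ]
r4 := r4 + r2
  [ 1  0  0  0   0 ]
  [ 0  1  4  0  -2 ]
  [ 0  0  2  0  -1 ]
  [ 0  0  0  1   0 ]
r3 := 1/2·r3
  [ 1  0  0  0     0 ]
  [ 0  1  4  0    -2 ]
  [ 0  0  1  0  -1/2 ]
  [ 0  0  0  1     0 ]
r2 := r2 − 4·r3
  [ 1  0  0  0     0 ]
  [ 0  1  0  0     0 ]
  [ 0  0  1  0  -1/2 ]
  [ 0  0  0  1     0 ]

[[1, 0, 0, 0, 0], [0, 1, 0, 0, 0], [0, 0, 1, 0, -1/2], [0, 0, 0, 1, 0]]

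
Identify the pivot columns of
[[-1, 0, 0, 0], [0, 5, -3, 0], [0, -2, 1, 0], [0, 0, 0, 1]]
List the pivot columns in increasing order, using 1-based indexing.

R1 -> -1·R1
R2 -> 1/5·R2
R3 -> R3 + 2·R2
R3 -> -5·R3
R2 -> R2 + 3/5·R3
Pivot columns are the columns containing a leading 1.

1, 2, 3, 4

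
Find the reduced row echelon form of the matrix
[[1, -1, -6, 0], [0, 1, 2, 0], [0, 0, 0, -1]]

R3 → -1·R3
  [ 1  -1  -6  0 ]
  [ 0   1   2  0 ]
  [ 0   0   0  1 ]
R1 → R1 + R2
  [ 1  0  -4  0 ]
  [ 0  1   2  0 ]
  [ 0  0   0  1 ]

[[1, 0, -4, 0], [0, 1, 2, 0], [0, 0, 0, 1]]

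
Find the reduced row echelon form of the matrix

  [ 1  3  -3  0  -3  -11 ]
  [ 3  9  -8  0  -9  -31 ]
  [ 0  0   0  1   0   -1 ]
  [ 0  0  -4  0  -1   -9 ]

R2 := R2 − 3·R1
  [ 1  3  -3  0  -3  -11 ]
  [ 0  0   1  0   0    2 ]
  [ 0  0   0  1   0   -1 ]
  [ 0  0  -4  0  -1   -9 ]
R4 := R4 + 4·R2
  [ 1  3  -3  0  -3  -11 ]
  [ 0  0   1  0   0    2 ]
  [ 0  0   0  1   0   -1 ]
  [ 0  0   0  0  -1   -1 ]
R4 := -1·R4
  [ 1  3  -3  0  -3  -11 ]
  [ 0  0   1  0   0    2 ]
  [ 0  0   0  1   0   -1 ]
  [ 0  0   0  0   1    1 ]
R1 := R1 + 3·R4
  [ 1  3  -3  0  0  -8 ]
  [ 0  0   1  0  0   2 ]
  [ 0  0   0  1  0  -1 ]
  [ 0  0   0  0  1   1 ]
R1 := R1 + 3·R2
  [ 1  3  0  0  0  -2 ]
  [ 0  0  1  0  0   2 ]
  [ 0  0  0  1  0  -1 ]
  [ 0  0  0  0  1   1 ]

[[1, 3, 0, 0, 0, -2], [0, 0, 1, 0, 0, 2], [0, 0, 0, 1, 0, -1], [0, 0, 0, 0, 1, 1]]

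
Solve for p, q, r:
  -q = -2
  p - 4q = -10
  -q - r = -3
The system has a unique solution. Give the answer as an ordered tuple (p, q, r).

(-2, 2, 1)

Form the augmented matrix and row-reduce:
  [ 0  -1   0  |   -2 ]
  [ 1  -4   0  |  -10 ]
  [ 0  -1  -1  |   -3 ]
Swap r1 and r2.
  [ 1  -4   0  |  -10 ]
  [ 0  -1   0  |   -2 ]
  [ 0  -1  -1  |   -3 ]
Multiply r2 by -1.
  [ 1  -4   0  |  -10 ]
  [ 0   1   0  |    2 ]
  [ 0  -1  -1  |   -3 ]
Add r2 to r3.
  [ 1  -4   0  |  -10 ]
  [ 0   1   0  |    2 ]
  [ 0   0  -1  |   -1 ]
Multiply r3 by -1.
  [ 1  -4  0  |  -10 ]
  [ 0   1  0  |    2 ]
  [ 0   0  1  |    1 ]
Add 4 times r2 to r1.
  [ 1  0  0  |  -2 ]
  [ 0  1  0  |   2 ]
  [ 0  0  1  |   1 ]
Reading off the last column: p = -2, q = 2, r = 1.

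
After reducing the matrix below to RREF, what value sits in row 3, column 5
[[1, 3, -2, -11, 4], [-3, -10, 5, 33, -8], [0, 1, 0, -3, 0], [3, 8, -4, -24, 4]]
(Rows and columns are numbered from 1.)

-4

Add 3 times R1 to R2.
  [ 1   3  -2  -11  4 ]
  [ 0  -1  -1    0  4 ]
  [ 0   1   0   -3  0 ]
  [ 3   8  -4  -24  4 ]
Subtract 3 times R1 from R4.
  [ 1   3  -2  -11   4 ]
  [ 0  -1  -1    0   4 ]
  [ 0   1   0   -3   0 ]
  [ 0  -1   2    9  -8 ]
Multiply R2 by -1.
  [ 1   3  -2  -11   4 ]
  [ 0   1   1    0  -4 ]
  [ 0   1   0   -3   0 ]
  [ 0  -1   2    9  -8 ]
Subtract R2 from R3.
  [ 1   3  -2  -11   4 ]
  [ 0   1   1    0  -4 ]
  [ 0   0  -1   -3   4 ]
  [ 0  -1   2    9  -8 ]
Add R2 to R4.
  [ 1  3  -2  -11    4 ]
  [ 0  1   1    0   -4 ]
  [ 0  0  -1   -3    4 ]
  [ 0  0   3    9  -12 ]
Multiply R3 by -1.
  [ 1  3  -2  -11    4 ]
  [ 0  1   1    0   -4 ]
  [ 0  0   1    3   -4 ]
  [ 0  0   3    9  -12 ]
Subtract 3 times R3 from R4.
  [ 1  3  -2  -11   4 ]
  [ 0  1   1    0  -4 ]
  [ 0  0   1    3  -4 ]
  [ 0  0   0    0   0 ]
Subtract R3 from R2.
  [ 1  3  -2  -11   4 ]
  [ 0  1   0   -3   0 ]
  [ 0  0   1    3  -4 ]
  [ 0  0   0    0   0 ]
Add 2 times R3 to R1.
  [ 1  3  0  -5  -4 ]
  [ 0  1  0  -3   0 ]
  [ 0  0  1   3  -4 ]
  [ 0  0  0   0   0 ]
Subtract 3 times R2 from R1.
  [ 1  0  0   4  -4 ]
  [ 0  1  0  -3   0 ]
  [ 0  0  1   3  -4 ]
  [ 0  0  0   0   0 ]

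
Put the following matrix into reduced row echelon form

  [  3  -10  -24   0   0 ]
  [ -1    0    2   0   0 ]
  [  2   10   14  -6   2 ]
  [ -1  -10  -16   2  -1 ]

R1 := 1/3·R1
  [  1  -10/3   -8   0   0 ]
  [ -1      0    2   0   0 ]
  [  2     10   14  -6   2 ]
  [ -1    -10  -16   2  -1 ]
R2 := R2 + R1
  [  1  -10/3   -8   0   0 ]
  [  0  -10/3   -6   0   0 ]
  [  2     10   14  -6   2 ]
  [ -1    -10  -16   2  -1 ]
R3 := R3 − 2·R1
  [  1  -10/3   -8   0   0 ]
  [  0  -10/3   -6   0   0 ]
  [  0   50/3   30  -6   2 ]
  [ -1    -10  -16   2  -1 ]
R4 := R4 + R1
  [ 1  -10/3   -8   0   0 ]
  [ 0  -10/3   -6   0   0 ]
  [ 0   50/3   30  -6   2 ]
  [ 0  -40/3  -24   2  -1 ]
R2 := -3/10·R2
  [ 1  -10/3   -8   0   0 ]
  [ 0      1  9/5   0   0 ]
  [ 0   50/3   30  -6   2 ]
  [ 0  -40/3  -24   2  -1 ]
R3 := R3 − 50/3·R2
  [ 1  -10/3   -8   0   0 ]
  [ 0      1  9/5   0   0 ]
  [ 0      0    0  -6   2 ]
  [ 0  -40/3  -24   2  -1 ]
R4 := R4 + 40/3·R2
  [ 1  -10/3   -8   0   0 ]
  [ 0      1  9/5   0   0 ]
  [ 0      0    0  -6   2 ]
  [ 0      0    0   2  -1 ]
R3 := -1/6·R3
  [ 1  -10/3   -8  0     0 ]
  [ 0      1  9/5  0     0 ]
  [ 0      0    0  1  -1/3 ]
  [ 0      0    0  2    -1 ]
R4 := R4 − 2·R3
  [ 1  -10/3   -8  0     0 ]
  [ 0      1  9/5  0     0 ]
  [ 0      0    0  1  -1/3 ]
  [ 0      0    0  0  -1/3 ]
R4 := -3·R4
  [ 1  -10/3   -8  0     0 ]
  [ 0      1  9/5  0     0 ]
  [ 0      0    0  1  -1/3 ]
  [ 0      0    0  0     1 ]
R3 := R3 + 1/3·R4
  [ 1  -10/3   -8  0  0 ]
  [ 0      1  9/5  0  0 ]
  [ 0      0    0  1  0 ]
  [ 0      0    0  0  1 ]
R1 := R1 + 10/3·R2
  [ 1  0   -2  0  0 ]
  [ 0  1  9/5  0  0 ]
  [ 0  0    0  1  0 ]
  [ 0  0    0  0  1 ]

[[1, 0, -2, 0, 0], [0, 1, 9/5, 0, 0], [0, 0, 0, 1, 0], [0, 0, 0, 0, 1]]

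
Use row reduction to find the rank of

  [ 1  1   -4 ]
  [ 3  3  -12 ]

Subtract 3 times R1 from R2.
  [ 1  1  -4 ]
  [ 0  0   0 ]
The reduced form has 1 nonzero row.

rank = 1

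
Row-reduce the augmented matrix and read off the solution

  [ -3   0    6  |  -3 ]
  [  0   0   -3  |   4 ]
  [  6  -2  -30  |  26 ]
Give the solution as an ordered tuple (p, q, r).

ρ1 -> -1/3·ρ1
  [ 1   0   -2  |   1 ]
  [ 0   0   -3  |   4 ]
  [ 6  -2  -30  |  26 ]
ρ3 -> ρ3 − 6·ρ1
  [ 1   0   -2  |   1 ]
  [ 0   0   -3  |   4 ]
  [ 0  -2  -18  |  20 ]
ρ2 <=> ρ3
  [ 1   0   -2  |   1 ]
  [ 0  -2  -18  |  20 ]
  [ 0   0   -3  |   4 ]
ρ2 -> -1/2·ρ2
  [ 1  0  -2  |    1 ]
  [ 0  1   9  |  -10 ]
  [ 0  0  -3  |    4 ]
ρ3 -> -1/3·ρ3
  [ 1  0  -2  |     1 ]
  [ 0  1   9  |   -10 ]
  [ 0  0   1  |  -4/3 ]
ρ2 -> ρ2 − 9·ρ3
  [ 1  0  -2  |     1 ]
  [ 0  1   0  |     2 ]
  [ 0  0   1  |  -4/3 ]
ρ1 -> ρ1 + 2·ρ3
  [ 1  0  0  |  -5/3 ]
  [ 0  1  0  |     2 ]
  [ 0  0  1  |  -4/3 ]
Reading off the last column: p = -5/3, q = 2, r = -4/3.

(-5/3, 2, -4/3)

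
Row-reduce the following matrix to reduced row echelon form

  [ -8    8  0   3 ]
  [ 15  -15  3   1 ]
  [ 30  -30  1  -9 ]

[[1, -1, 0, 0], [0, 0, 1, 0], [0, 0, 0, 1]]

r1 ← -1/8·r1
  [  1   -1  0  -3/8 ]
  [ 15  -15  3     1 ]
  [ 30  -30  1    -9 ]
r2 ← r2 − 15·r1
  [  1   -1  0  -3/8 ]
  [  0    0  3  53/8 ]
  [ 30  -30  1    -9 ]
r3 ← r3 − 30·r1
  [ 1  -1  0  -3/8 ]
  [ 0   0  3  53/8 ]
  [ 0   0  1   9/4 ]
r2 ← 1/3·r2
  [ 1  -1  0   -3/8 ]
  [ 0   0  1  53/24 ]
  [ 0   0  1    9/4 ]
r3 ← r3 − r2
  [ 1  -1  0   -3/8 ]
  [ 0   0  1  53/24 ]
  [ 0   0  0   1/24 ]
r3 ← 24·r3
  [ 1  -1  0   -3/8 ]
  [ 0   0  1  53/24 ]
  [ 0   0  0      1 ]
r2 ← r2 − 53/24·r3
  [ 1  -1  0  -3/8 ]
  [ 0   0  1     0 ]
  [ 0   0  0     1 ]
r1 ← r1 + 3/8·r3
  [ 1  -1  0  0 ]
  [ 0   0  1  0 ]
  [ 0   0  0  1 ]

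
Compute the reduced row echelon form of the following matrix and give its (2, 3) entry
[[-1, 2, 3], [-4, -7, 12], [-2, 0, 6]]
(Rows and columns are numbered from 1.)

0

ρ1 ← -1·ρ1
  [  1  -2  -3 ]
  [ -4  -7  12 ]
  [ -2   0   6 ]
ρ2 ← ρ2 + 4·ρ1
  [  1   -2  -3 ]
  [  0  -15   0 ]
  [ -2    0   6 ]
ρ3 ← ρ3 + 2·ρ1
  [ 1   -2  -3 ]
  [ 0  -15   0 ]
  [ 0   -4   0 ]
ρ2 ← -1/15·ρ2
  [ 1  -2  -3 ]
  [ 0   1   0 ]
  [ 0  -4   0 ]
ρ3 ← ρ3 + 4·ρ2
  [ 1  -2  -3 ]
  [ 0   1   0 ]
  [ 0   0   0 ]
ρ1 ← ρ1 + 2·ρ2
  [ 1  0  -3 ]
  [ 0  1   0 ]
  [ 0  0   0 ]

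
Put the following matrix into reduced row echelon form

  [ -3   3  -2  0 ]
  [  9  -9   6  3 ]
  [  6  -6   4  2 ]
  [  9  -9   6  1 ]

[[1, -1, 2/3, 0], [0, 0, 0, 1], [0, 0, 0, 0], [0, 0, 0, 0]]

R1 := -1/3·R1
  [ 1  -1  2/3  0 ]
  [ 9  -9    6  3 ]
  [ 6  -6    4  2 ]
  [ 9  -9    6  1 ]
R2 := R2 − 9·R1
  [ 1  -1  2/3  0 ]
  [ 0   0    0  3 ]
  [ 6  -6    4  2 ]
  [ 9  -9    6  1 ]
R3 := R3 − 6·R1
  [ 1  -1  2/3  0 ]
  [ 0   0    0  3 ]
  [ 0   0    0  2 ]
  [ 9  -9    6  1 ]
R4 := R4 − 9·R1
  [ 1  -1  2/3  0 ]
  [ 0   0    0  3 ]
  [ 0   0    0  2 ]
  [ 0   0    0  1 ]
R2 := 1/3·R2
  [ 1  -1  2/3  0 ]
  [ 0   0    0  1 ]
  [ 0   0    0  2 ]
  [ 0   0    0  1 ]
R3 := R3 − 2·R2
  [ 1  -1  2/3  0 ]
  [ 0   0    0  1 ]
  [ 0   0    0  0 ]
  [ 0   0    0  1 ]
R4 := R4 − R2
  [ 1  -1  2/3  0 ]
  [ 0   0    0  1 ]
  [ 0   0    0  0 ]
  [ 0   0    0  0 ]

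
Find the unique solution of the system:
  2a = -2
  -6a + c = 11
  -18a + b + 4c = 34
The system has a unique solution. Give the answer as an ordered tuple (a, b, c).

Form the augmented matrix and row-reduce:
  [   2  0  0  |  -2 ]
  [  -6  0  1  |  11 ]
  [ -18  1  4  |  34 ]
ρ1 ← 1/2·ρ1
ρ2 ← ρ2 + 6·ρ1
ρ3 ← ρ3 + 18·ρ1
ρ2 <-> ρ3
ρ2 ← ρ2 − 4·ρ3
Reading off the last column: a = -1, b = -4, c = 5.

(-1, -4, 5)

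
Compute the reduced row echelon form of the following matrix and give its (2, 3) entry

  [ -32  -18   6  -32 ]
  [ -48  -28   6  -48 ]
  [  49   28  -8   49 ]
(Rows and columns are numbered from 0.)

0

Multiply R1 by -1/32.
  [   1  9/16  -3/16    1 ]
  [ -48   -28      6  -48 ]
  [  49    28     -8   49 ]
Add 48 times R1 to R2.
  [  1  9/16  -3/16   1 ]
  [  0    -1     -3   0 ]
  [ 49    28     -8  49 ]
Subtract 49 times R1 from R3.
  [ 1  9/16  -3/16  1 ]
  [ 0    -1     -3  0 ]
  [ 0  7/16  19/16  0 ]
Multiply R2 by -1.
  [ 1  9/16  -3/16  1 ]
  [ 0     1      3  0 ]
  [ 0  7/16  19/16  0 ]
Subtract 7/16 times R2 from R3.
  [ 1  9/16  -3/16  1 ]
  [ 0     1      3  0 ]
  [ 0     0   -1/8  0 ]
Multiply R3 by -8.
  [ 1  9/16  -3/16  1 ]
  [ 0     1      3  0 ]
  [ 0     0      1  0 ]
Subtract 3 times R3 from R2.
  [ 1  9/16  -3/16  1 ]
  [ 0     1      0  0 ]
  [ 0     0      1  0 ]
Add 3/16 times R3 to R1.
  [ 1  9/16  0  1 ]
  [ 0     1  0  0 ]
  [ 0     0  1  0 ]
Subtract 9/16 times R2 from R1.
  [ 1  0  0  1 ]
  [ 0  1  0  0 ]
  [ 0  0  1  0 ]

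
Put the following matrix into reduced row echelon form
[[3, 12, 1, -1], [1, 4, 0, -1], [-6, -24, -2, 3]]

[[1, 4, 0, 0], [0, 0, 1, 0], [0, 0, 0, 1]]

Multiply r1 by 1/3.
  [  1    4  1/3  -1/3 ]
  [  1    4    0    -1 ]
  [ -6  -24   -2     3 ]
Subtract r1 from r2.
  [  1    4   1/3  -1/3 ]
  [  0    0  -1/3  -2/3 ]
  [ -6  -24    -2     3 ]
Add 6 times r1 to r3.
  [ 1  4   1/3  -1/3 ]
  [ 0  0  -1/3  -2/3 ]
  [ 0  0     0     1 ]
Multiply r2 by -3.
  [ 1  4  1/3  -1/3 ]
  [ 0  0    1     2 ]
  [ 0  0    0     1 ]
Subtract 2 times r3 from r2.
  [ 1  4  1/3  -1/3 ]
  [ 0  0    1     0 ]
  [ 0  0    0     1 ]
Add 1/3 times r3 to r1.
  [ 1  4  1/3  0 ]
  [ 0  0    1  0 ]
  [ 0  0    0  1 ]
Subtract 1/3 times r2 from r1.
  [ 1  4  0  0 ]
  [ 0  0  1  0 ]
  [ 0  0  0  1 ]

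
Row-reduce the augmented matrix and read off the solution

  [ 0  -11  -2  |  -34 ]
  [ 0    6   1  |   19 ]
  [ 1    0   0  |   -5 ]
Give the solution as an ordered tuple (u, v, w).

(-5, 4, -5)

Swap ρ1 and ρ3.
  [ 1    0   0  |   -5 ]
  [ 0    6   1  |   19 ]
  [ 0  -11  -2  |  -34 ]
Multiply ρ2 by 1/6.
  [ 1    0    0  |    -5 ]
  [ 0    1  1/6  |  19/6 ]
  [ 0  -11   -2  |   -34 ]
Add 11 times ρ2 to ρ3.
  [ 1  0     0  |    -5 ]
  [ 0  1   1/6  |  19/6 ]
  [ 0  0  -1/6  |   5/6 ]
Multiply ρ3 by -6.
  [ 1  0    0  |    -5 ]
  [ 0  1  1/6  |  19/6 ]
  [ 0  0    1  |    -5 ]
Subtract 1/6 times ρ3 from ρ2.
  [ 1  0  0  |  -5 ]
  [ 0  1  0  |   4 ]
  [ 0  0  1  |  -5 ]
Reading off the last column: u = -5, v = 4, w = -5.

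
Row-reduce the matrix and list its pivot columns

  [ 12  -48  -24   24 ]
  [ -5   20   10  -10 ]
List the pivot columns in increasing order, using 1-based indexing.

1

R1 -> 1/12·R1
  [  1  -4  -2    2 ]
  [ -5  20  10  -10 ]
R2 -> R2 + 5·R1
  [ 1  -4  -2  2 ]
  [ 0   0   0  0 ]
Pivot columns are the columns containing a leading 1.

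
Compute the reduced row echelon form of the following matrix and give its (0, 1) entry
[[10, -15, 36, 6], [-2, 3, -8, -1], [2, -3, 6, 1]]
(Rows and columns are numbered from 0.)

R1 ← 1/10·R1
  [  1  -3/2  18/5  3/5 ]
  [ -2     3    -8   -1 ]
  [  2    -3     6    1 ]
R2 ← R2 + 2·R1
  [ 1  -3/2  18/5  3/5 ]
  [ 0     0  -4/5  1/5 ]
  [ 2    -3     6    1 ]
R3 ← R3 − 2·R1
  [ 1  -3/2  18/5   3/5 ]
  [ 0     0  -4/5   1/5 ]
  [ 0     0  -6/5  -1/5 ]
R2 ← -5/4·R2
  [ 1  -3/2  18/5   3/5 ]
  [ 0     0     1  -1/4 ]
  [ 0     0  -6/5  -1/5 ]
R3 ← R3 + 6/5·R2
  [ 1  -3/2  18/5   3/5 ]
  [ 0     0     1  -1/4 ]
  [ 0     0     0  -1/2 ]
R3 ← -2·R3
  [ 1  -3/2  18/5   3/5 ]
  [ 0     0     1  -1/4 ]
  [ 0     0     0     1 ]
R2 ← R2 + 1/4·R3
  [ 1  -3/2  18/5  3/5 ]
  [ 0     0     1    0 ]
  [ 0     0     0    1 ]
R1 ← R1 − 3/5·R3
  [ 1  -3/2  18/5  0 ]
  [ 0     0     1  0 ]
  [ 0     0     0  1 ]
R1 ← R1 − 18/5·R2
  [ 1  -3/2  0  0 ]
  [ 0     0  1  0 ]
  [ 0     0  0  1 ]

-3/2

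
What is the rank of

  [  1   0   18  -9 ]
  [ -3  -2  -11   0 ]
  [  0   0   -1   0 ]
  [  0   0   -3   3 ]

R2 -> R2 + 3·R1
  [ 1   0  18   -9 ]
  [ 0  -2  43  -27 ]
  [ 0   0  -1    0 ]
  [ 0   0  -3    3 ]
R2 -> -1/2·R2
  [ 1  0     18    -9 ]
  [ 0  1  -43/2  27/2 ]
  [ 0  0     -1     0 ]
  [ 0  0     -3     3 ]
R3 -> -1·R3
  [ 1  0     18    -9 ]
  [ 0  1  -43/2  27/2 ]
  [ 0  0      1     0 ]
  [ 0  0     -3     3 ]
R4 -> R4 + 3·R3
  [ 1  0     18    -9 ]
  [ 0  1  -43/2  27/2 ]
  [ 0  0      1     0 ]
  [ 0  0      0     3 ]
R4 -> 1/3·R4
  [ 1  0     18    -9 ]
  [ 0  1  -43/2  27/2 ]
  [ 0  0      1     0 ]
  [ 0  0      0     1 ]
R2 -> R2 − 27/2·R4
  [ 1  0     18  -9 ]
  [ 0  1  -43/2   0 ]
  [ 0  0      1   0 ]
  [ 0  0      0   1 ]
R1 -> R1 + 9·R4
  [ 1  0     18  0 ]
  [ 0  1  -43/2  0 ]
  [ 0  0      1  0 ]
  [ 0  0      0  1 ]
R2 -> R2 + 43/2·R3
  [ 1  0  18  0 ]
  [ 0  1   0  0 ]
  [ 0  0   1  0 ]
  [ 0  0   0  1 ]
R1 -> R1 − 18·R3
  [ 1  0  0  0 ]
  [ 0  1  0  0 ]
  [ 0  0  1  0 ]
  [ 0  0  0  1 ]
The reduced form has 4 nonzero rows.

rank = 4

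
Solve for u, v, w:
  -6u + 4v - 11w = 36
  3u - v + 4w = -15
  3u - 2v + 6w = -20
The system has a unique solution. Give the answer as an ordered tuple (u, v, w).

(-2/3, -3, -4)

Form the augmented matrix and row-reduce:
  [ -6   4  -11  |   36 ]
  [  3  -1    4  |  -15 ]
  [  3  -2    6  |  -20 ]
r1 -> -1/6·r1
  [ 1  -2/3  11/6  |   -6 ]
  [ 3    -1     4  |  -15 ]
  [ 3    -2     6  |  -20 ]
r2 -> r2 − 3·r1
  [ 1  -2/3  11/6  |   -6 ]
  [ 0     1  -3/2  |    3 ]
  [ 3    -2     6  |  -20 ]
r3 -> r3 − 3·r1
  [ 1  -2/3  11/6  |  -6 ]
  [ 0     1  -3/2  |   3 ]
  [ 0     0   1/2  |  -2 ]
r3 -> 2·r3
  [ 1  -2/3  11/6  |  -6 ]
  [ 0     1  -3/2  |   3 ]
  [ 0     0     1  |  -4 ]
r2 -> r2 + 3/2·r3
  [ 1  -2/3  11/6  |  -6 ]
  [ 0     1     0  |  -3 ]
  [ 0     0     1  |  -4 ]
r1 -> r1 − 11/6·r3
  [ 1  -2/3  0  |  4/3 ]
  [ 0     1  0  |   -3 ]
  [ 0     0  1  |   -4 ]
r1 -> r1 + 2/3·r2
  [ 1  0  0  |  -2/3 ]
  [ 0  1  0  |    -3 ]
  [ 0  0  1  |    -4 ]
Reading off the last column: u = -2/3, v = -3, w = -4.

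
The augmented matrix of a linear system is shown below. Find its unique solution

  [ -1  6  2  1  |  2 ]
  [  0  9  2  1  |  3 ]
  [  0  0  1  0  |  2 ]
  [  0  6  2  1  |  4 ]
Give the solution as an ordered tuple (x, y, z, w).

Multiply ρ1 by -1.
  [ 1  -6  -2  -1  |  -2 ]
  [ 0   9   2   1  |   3 ]
  [ 0   0   1   0  |   2 ]
  [ 0   6   2   1  |   4 ]
Multiply ρ2 by 1/9.
  [ 1  -6   -2   -1  |   -2 ]
  [ 0   1  2/9  1/9  |  1/3 ]
  [ 0   0    1    0  |    2 ]
  [ 0   6    2    1  |    4 ]
Subtract 6 times ρ2 from ρ4.
  [ 1  -6   -2   -1  |   -2 ]
  [ 0   1  2/9  1/9  |  1/3 ]
  [ 0   0    1    0  |    2 ]
  [ 0   0  2/3  1/3  |    2 ]
Subtract 2/3 times ρ3 from ρ4.
  [ 1  -6   -2   -1  |   -2 ]
  [ 0   1  2/9  1/9  |  1/3 ]
  [ 0   0    1    0  |    2 ]
  [ 0   0    0  1/3  |  2/3 ]
Multiply ρ4 by 3.
  [ 1  -6   -2   -1  |   -2 ]
  [ 0   1  2/9  1/9  |  1/3 ]
  [ 0   0    1    0  |    2 ]
  [ 0   0    0    1  |    2 ]
Subtract 1/9 times ρ4 from ρ2.
  [ 1  -6   -2  -1  |   -2 ]
  [ 0   1  2/9   0  |  1/9 ]
  [ 0   0    1   0  |    2 ]
  [ 0   0    0   1  |    2 ]
Add ρ4 to ρ1.
  [ 1  -6   -2  0  |    0 ]
  [ 0   1  2/9  0  |  1/9 ]
  [ 0   0    1  0  |    2 ]
  [ 0   0    0  1  |    2 ]
Subtract 2/9 times ρ3 from ρ2.
  [ 1  -6  -2  0  |     0 ]
  [ 0   1   0  0  |  -1/3 ]
  [ 0   0   1  0  |     2 ]
  [ 0   0   0  1  |     2 ]
Add 2 times ρ3 to ρ1.
  [ 1  -6  0  0  |     4 ]
  [ 0   1  0  0  |  -1/3 ]
  [ 0   0  1  0  |     2 ]
  [ 0   0  0  1  |     2 ]
Add 6 times ρ2 to ρ1.
  [ 1  0  0  0  |     2 ]
  [ 0  1  0  0  |  -1/3 ]
  [ 0  0  1  0  |     2 ]
  [ 0  0  0  1  |     2 ]
Reading off the last column: x = 2, y = -1/3, z = 2, w = 2.

(2, -1/3, 2, 2)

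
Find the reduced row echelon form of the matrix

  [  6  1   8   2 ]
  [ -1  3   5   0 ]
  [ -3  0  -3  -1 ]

[[1, 0, 1, 0], [0, 1, 2, 0], [0, 0, 0, 1]]

Multiply ρ1 by 1/6.
  [  1  1/6  4/3  1/3 ]
  [ -1    3    5    0 ]
  [ -3    0   -3   -1 ]
Add ρ1 to ρ2.
  [  1   1/6   4/3  1/3 ]
  [  0  19/6  19/3  1/3 ]
  [ -3     0    -3   -1 ]
Add 3 times ρ1 to ρ3.
  [ 1   1/6   4/3  1/3 ]
  [ 0  19/6  19/3  1/3 ]
  [ 0   1/2     1    0 ]
Multiply ρ2 by 6/19.
  [ 1  1/6  4/3   1/3 ]
  [ 0    1    2  2/19 ]
  [ 0  1/2    1     0 ]
Subtract 1/2 times ρ2 from ρ3.
  [ 1  1/6  4/3    1/3 ]
  [ 0    1    2   2/19 ]
  [ 0    0    0  -1/19 ]
Multiply ρ3 by -19.
  [ 1  1/6  4/3   1/3 ]
  [ 0    1    2  2/19 ]
  [ 0    0    0     1 ]
Subtract 2/19 times ρ3 from ρ2.
  [ 1  1/6  4/3  1/3 ]
  [ 0    1    2    0 ]
  [ 0    0    0    1 ]
Subtract 1/3 times ρ3 from ρ1.
  [ 1  1/6  4/3  0 ]
  [ 0    1    2  0 ]
  [ 0    0    0  1 ]
Subtract 1/6 times ρ2 from ρ1.
  [ 1  0  1  0 ]
  [ 0  1  2  0 ]
  [ 0  0  0  1 ]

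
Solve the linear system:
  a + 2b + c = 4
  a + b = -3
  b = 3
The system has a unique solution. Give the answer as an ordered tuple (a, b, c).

Form the augmented matrix and row-reduce:
  [ 1  2  1  |   4 ]
  [ 1  1  0  |  -3 ]
  [ 0  1  0  |   3 ]
R2 → R2 − R1
R2 → -1·R2
R3 → R3 − R2
R3 → -1·R3
R2 → R2 − R3
R1 → R1 − R3
R1 → R1 − 2·R2
Reading off the last column: a = -6, b = 3, c = 4.

(-6, 3, 4)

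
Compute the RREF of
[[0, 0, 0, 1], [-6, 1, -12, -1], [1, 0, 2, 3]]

r1 <-> r2
  [ -6  1  -12  -1 ]
  [  0  0    0   1 ]
  [  1  0    2   3 ]
r1 -> -1/6·r1
  [ 1  -1/6  2  1/6 ]
  [ 0     0  0    1 ]
  [ 1     0  2    3 ]
r3 -> r3 − r1
  [ 1  -1/6  2   1/6 ]
  [ 0     0  0     1 ]
  [ 0   1/6  0  17/6 ]
r2 <-> r3
  [ 1  -1/6  2   1/6 ]
  [ 0   1/6  0  17/6 ]
  [ 0     0  0     1 ]
r2 -> 6·r2
  [ 1  -1/6  2  1/6 ]
  [ 0     1  0   17 ]
  [ 0     0  0    1 ]
r2 -> r2 − 17·r3
  [ 1  -1/6  2  1/6 ]
  [ 0     1  0    0 ]
  [ 0     0  0    1 ]
r1 -> r1 − 1/6·r3
  [ 1  -1/6  2  0 ]
  [ 0     1  0  0 ]
  [ 0     0  0  1 ]
r1 -> r1 + 1/6·r2
  [ 1  0  2  0 ]
  [ 0  1  0  0 ]
  [ 0  0  0  1 ]

[[1, 0, 2, 0], [0, 1, 0, 0], [0, 0, 0, 1]]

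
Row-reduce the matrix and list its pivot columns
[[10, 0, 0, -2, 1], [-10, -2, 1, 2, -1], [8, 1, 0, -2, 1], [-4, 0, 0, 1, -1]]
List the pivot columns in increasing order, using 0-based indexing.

0, 1, 2, 3

R1 -> 1/10·R1
R2 -> R2 + 10·R1
R3 -> R3 − 8·R1
R4 -> R4 + 4·R1
R2 -> -1/2·R2
R3 -> R3 − R2
R3 -> 2·R3
R4 -> 5·R4
R3 -> R3 + 4/5·R4
R1 -> R1 + 1/5·R4
R2 -> R2 + 1/2·R3
Pivot columns are the columns containing a leading 1.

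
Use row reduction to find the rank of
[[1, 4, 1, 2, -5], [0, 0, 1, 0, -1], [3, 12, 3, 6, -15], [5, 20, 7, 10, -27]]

Subtract 3 times R1 from R3.
  [ 1   4  1   2   -5 ]
  [ 0   0  1   0   -1 ]
  [ 0   0  0   0    0 ]
  [ 5  20  7  10  -27 ]
Subtract 5 times R1 from R4.
  [ 1  4  1  2  -5 ]
  [ 0  0  1  0  -1 ]
  [ 0  0  0  0   0 ]
  [ 0  0  2  0  -2 ]
Subtract 2 times R2 from R4.
  [ 1  4  1  2  -5 ]
  [ 0  0  1  0  -1 ]
  [ 0  0  0  0   0 ]
  [ 0  0  0  0   0 ]
Subtract R2 from R1.
  [ 1  4  0  2  -4 ]
  [ 0  0  1  0  -1 ]
  [ 0  0  0  0   0 ]
  [ 0  0  0  0   0 ]
The reduced form has 2 nonzero rows.

rank = 2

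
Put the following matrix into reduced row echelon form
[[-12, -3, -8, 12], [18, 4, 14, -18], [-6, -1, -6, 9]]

[[1, 0, 5/3, 0], [0, 1, -4, 0], [0, 0, 0, 1]]

r1 -> -1/12·r1
  [  1  1/4  2/3   -1 ]
  [ 18    4   14  -18 ]
  [ -6   -1   -6    9 ]
r2 -> r2 − 18·r1
  [  1   1/4  2/3  -1 ]
  [  0  -1/2    2   0 ]
  [ -6    -1   -6   9 ]
r3 -> r3 + 6·r1
  [ 1   1/4  2/3  -1 ]
  [ 0  -1/2    2   0 ]
  [ 0   1/2   -2   3 ]
r2 -> -2·r2
  [ 1  1/4  2/3  -1 ]
  [ 0    1   -4   0 ]
  [ 0  1/2   -2   3 ]
r3 -> r3 − 1/2·r2
  [ 1  1/4  2/3  -1 ]
  [ 0    1   -4   0 ]
  [ 0    0    0   3 ]
r3 -> 1/3·r3
  [ 1  1/4  2/3  -1 ]
  [ 0    1   -4   0 ]
  [ 0    0    0   1 ]
r1 -> r1 + r3
  [ 1  1/4  2/3  0 ]
  [ 0    1   -4  0 ]
  [ 0    0    0  1 ]
r1 -> r1 − 1/4·r2
  [ 1  0  5/3  0 ]
  [ 0  1   -4  0 ]
  [ 0  0    0  1 ]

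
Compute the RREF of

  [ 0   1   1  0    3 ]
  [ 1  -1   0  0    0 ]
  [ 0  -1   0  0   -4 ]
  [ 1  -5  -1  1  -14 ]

R1 ↔ R2
  [ 1  -1   0  0    0 ]
  [ 0   1   1  0    3 ]
  [ 0  -1   0  0   -4 ]
  [ 1  -5  -1  1  -14 ]
R4 := R4 − R1
  [ 1  -1   0  0    0 ]
  [ 0   1   1  0    3 ]
  [ 0  -1   0  0   -4 ]
  [ 0  -4  -1  1  -14 ]
R3 := R3 + R2
  [ 1  -1   0  0    0 ]
  [ 0   1   1  0    3 ]
  [ 0   0   1  0   -1 ]
  [ 0  -4  -1  1  -14 ]
R4 := R4 + 4·R2
  [ 1  -1  0  0   0 ]
  [ 0   1  1  0   3 ]
  [ 0   0  1  0  -1 ]
  [ 0   0  3  1  -2 ]
R4 := R4 − 3·R3
  [ 1  -1  0  0   0 ]
  [ 0   1  1  0   3 ]
  [ 0   0  1  0  -1 ]
  [ 0   0  0  1   1 ]
R2 := R2 − R3
  [ 1  -1  0  0   0 ]
  [ 0   1  0  0   4 ]
  [ 0   0  1  0  -1 ]
  [ 0   0  0  1   1 ]
R1 := R1 + R2
  [ 1  0  0  0   4 ]
  [ 0  1  0  0   4 ]
  [ 0  0  1  0  -1 ]
  [ 0  0  0  1   1 ]

[[1, 0, 0, 0, 4], [0, 1, 0, 0, 4], [0, 0, 1, 0, -1], [0, 0, 0, 1, 1]]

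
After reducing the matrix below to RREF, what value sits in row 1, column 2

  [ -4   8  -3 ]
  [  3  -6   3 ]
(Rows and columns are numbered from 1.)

-2

R1 ← -1/4·R1
R2 ← R2 − 3·R1
R2 ← 4/3·R2
R1 ← R1 − 3/4·R2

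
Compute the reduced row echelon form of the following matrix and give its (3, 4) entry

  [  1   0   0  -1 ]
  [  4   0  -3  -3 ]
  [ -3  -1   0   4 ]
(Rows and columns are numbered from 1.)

Subtract 4 times r1 from r2.
  [  1   0   0  -1 ]
  [  0   0  -3   1 ]
  [ -3  -1   0   4 ]
Add 3 times r1 to r3.
  [ 1   0   0  -1 ]
  [ 0   0  -3   1 ]
  [ 0  -1   0   1 ]
Swap r2 and r3.
  [ 1   0   0  -1 ]
  [ 0  -1   0   1 ]
  [ 0   0  -3   1 ]
Multiply r2 by -1.
  [ 1  0   0  -1 ]
  [ 0  1   0  -1 ]
  [ 0  0  -3   1 ]
Multiply r3 by -1/3.
  [ 1  0  0    -1 ]
  [ 0  1  0    -1 ]
  [ 0  0  1  -1/3 ]

-1/3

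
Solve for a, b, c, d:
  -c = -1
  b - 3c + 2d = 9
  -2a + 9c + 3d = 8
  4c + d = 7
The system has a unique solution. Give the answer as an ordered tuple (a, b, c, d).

(5, 6, 1, 3)

Form the augmented matrix and row-reduce:
  [  0  0  -1  0  |  -1 ]
  [  0  1  -3  2  |   9 ]
  [ -2  0   9  3  |   8 ]
  [  0  0   4  1  |   7 ]
r1 ↔ r3
r1 → -1/2·r1
r3 → -1·r3
r4 → r4 − 4·r3
r2 → r2 − 2·r4
r1 → r1 + 3/2·r4
r2 → r2 + 3·r3
r1 → r1 + 9/2·r3
Reading off the last column: a = 5, b = 6, c = 1, d = 3.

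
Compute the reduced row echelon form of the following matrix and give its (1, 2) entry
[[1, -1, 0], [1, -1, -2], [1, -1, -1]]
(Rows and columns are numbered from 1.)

Subtract r1 from r2.
  [ 1  -1   0 ]
  [ 0   0  -2 ]
  [ 1  -1  -1 ]
Subtract r1 from r3.
  [ 1  -1   0 ]
  [ 0   0  -2 ]
  [ 0   0  -1 ]
Multiply r2 by -1/2.
  [ 1  -1   0 ]
  [ 0   0   1 ]
  [ 0   0  -1 ]
Add r2 to r3.
  [ 1  -1  0 ]
  [ 0   0  1 ]
  [ 0   0  0 ]

-1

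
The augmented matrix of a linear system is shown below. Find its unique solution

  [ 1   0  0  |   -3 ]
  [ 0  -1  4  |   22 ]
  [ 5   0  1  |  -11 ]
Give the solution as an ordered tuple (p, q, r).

Subtract 5 times R1 from R3.
  [ 1   0  0  |  -3 ]
  [ 0  -1  4  |  22 ]
  [ 0   0  1  |   4 ]
Multiply R2 by -1.
  [ 1  0   0  |   -3 ]
  [ 0  1  -4  |  -22 ]
  [ 0  0   1  |    4 ]
Add 4 times R3 to R2.
  [ 1  0  0  |  -3 ]
  [ 0  1  0  |  -6 ]
  [ 0  0  1  |   4 ]
Reading off the last column: p = -3, q = -6, r = 4.

(-3, -6, 4)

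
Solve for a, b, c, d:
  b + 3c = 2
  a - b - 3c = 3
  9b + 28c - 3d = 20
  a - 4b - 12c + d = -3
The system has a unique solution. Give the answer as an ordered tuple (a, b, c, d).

Form the augmented matrix and row-reduce:
  [ 0   1    3   0  |   2 ]
  [ 1  -1   -3   0  |   3 ]
  [ 0   9   28  -3  |  20 ]
  [ 1  -4  -12   1  |  -3 ]
ρ1 <=> ρ2
  [ 1  -1   -3   0  |   3 ]
  [ 0   1    3   0  |   2 ]
  [ 0   9   28  -3  |  20 ]
  [ 1  -4  -12   1  |  -3 ]
ρ4 -> ρ4 − ρ1
  [ 1  -1  -3   0  |   3 ]
  [ 0   1   3   0  |   2 ]
  [ 0   9  28  -3  |  20 ]
  [ 0  -3  -9   1  |  -6 ]
ρ3 -> ρ3 − 9·ρ2
  [ 1  -1  -3   0  |   3 ]
  [ 0   1   3   0  |   2 ]
  [ 0   0   1  -3  |   2 ]
  [ 0  -3  -9   1  |  -6 ]
ρ4 -> ρ4 + 3·ρ2
  [ 1  -1  -3   0  |  3 ]
  [ 0   1   3   0  |  2 ]
  [ 0   0   1  -3  |  2 ]
  [ 0   0   0   1  |  0 ]
ρ3 -> ρ3 + 3·ρ4
  [ 1  -1  -3  0  |  3 ]
  [ 0   1   3  0  |  2 ]
  [ 0   0   1  0  |  2 ]
  [ 0   0   0  1  |  0 ]
ρ2 -> ρ2 − 3·ρ3
  [ 1  -1  -3  0  |   3 ]
  [ 0   1   0  0  |  -4 ]
  [ 0   0   1  0  |   2 ]
  [ 0   0   0  1  |   0 ]
ρ1 -> ρ1 + 3·ρ3
  [ 1  -1  0  0  |   9 ]
  [ 0   1  0  0  |  -4 ]
  [ 0   0  1  0  |   2 ]
  [ 0   0  0  1  |   0 ]
ρ1 -> ρ1 + ρ2
  [ 1  0  0  0  |   5 ]
  [ 0  1  0  0  |  -4 ]
  [ 0  0  1  0  |   2 ]
  [ 0  0  0  1  |   0 ]
Reading off the last column: a = 5, b = -4, c = 2, d = 0.

(5, -4, 2, 0)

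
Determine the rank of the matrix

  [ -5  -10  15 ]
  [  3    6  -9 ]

rank = 1

r1 := -1/5·r1
  [ 1  2  -3 ]
  [ 3  6  -9 ]
r2 := r2 − 3·r1
  [ 1  2  -3 ]
  [ 0  0   0 ]
The reduced form has 1 nonzero row.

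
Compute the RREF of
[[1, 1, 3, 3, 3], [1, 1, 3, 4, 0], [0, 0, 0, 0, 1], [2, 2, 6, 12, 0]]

[[1, 1, 3, 0, 0], [0, 0, 0, 1, 0], [0, 0, 0, 0, 1], [0, 0, 0, 0, 0]]

ρ2 -> ρ2 − ρ1
  [ 1  1  3   3   3 ]
  [ 0  0  0   1  -3 ]
  [ 0  0  0   0   1 ]
  [ 2  2  6  12   0 ]
ρ4 -> ρ4 − 2·ρ1
  [ 1  1  3  3   3 ]
  [ 0  0  0  1  -3 ]
  [ 0  0  0  0   1 ]
  [ 0  0  0  6  -6 ]
ρ4 -> ρ4 − 6·ρ2
  [ 1  1  3  3   3 ]
  [ 0  0  0  1  -3 ]
  [ 0  0  0  0   1 ]
  [ 0  0  0  0  12 ]
ρ4 -> ρ4 − 12·ρ3
  [ 1  1  3  3   3 ]
  [ 0  0  0  1  -3 ]
  [ 0  0  0  0   1 ]
  [ 0  0  0  0   0 ]
ρ2 -> ρ2 + 3·ρ3
  [ 1  1  3  3  3 ]
  [ 0  0  0  1  0 ]
  [ 0  0  0  0  1 ]
  [ 0  0  0  0  0 ]
ρ1 -> ρ1 − 3·ρ3
  [ 1  1  3  3  0 ]
  [ 0  0  0  1  0 ]
  [ 0  0  0  0  1 ]
  [ 0  0  0  0  0 ]
ρ1 -> ρ1 − 3·ρ2
  [ 1  1  3  0  0 ]
  [ 0  0  0  1  0 ]
  [ 0  0  0  0  1 ]
  [ 0  0  0  0  0 ]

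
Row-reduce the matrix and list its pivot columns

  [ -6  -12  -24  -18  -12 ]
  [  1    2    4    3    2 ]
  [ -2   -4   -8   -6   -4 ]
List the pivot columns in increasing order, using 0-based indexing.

Multiply R1 by -1/6.
  [  1   2   4   3   2 ]
  [  1   2   4   3   2 ]
  [ -2  -4  -8  -6  -4 ]
Subtract R1 from R2.
  [  1   2   4   3   2 ]
  [  0   0   0   0   0 ]
  [ -2  -4  -8  -6  -4 ]
Add 2 times R1 to R3.
  [ 1  2  4  3  2 ]
  [ 0  0  0  0  0 ]
  [ 0  0  0  0  0 ]
Pivot columns are the columns containing a leading 1.

0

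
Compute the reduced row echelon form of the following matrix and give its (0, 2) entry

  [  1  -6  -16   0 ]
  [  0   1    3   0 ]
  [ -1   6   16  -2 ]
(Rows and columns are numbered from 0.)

2

Add R1 to R3.
  [ 1  -6  -16   0 ]
  [ 0   1    3   0 ]
  [ 0   0    0  -2 ]
Multiply R3 by -1/2.
  [ 1  -6  -16  0 ]
  [ 0   1    3  0 ]
  [ 0   0    0  1 ]
Add 6 times R2 to R1.
  [ 1  0  2  0 ]
  [ 0  1  3  0 ]
  [ 0  0  0  1 ]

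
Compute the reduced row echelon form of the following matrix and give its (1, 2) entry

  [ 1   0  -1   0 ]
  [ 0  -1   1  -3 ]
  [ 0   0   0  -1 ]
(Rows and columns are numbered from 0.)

Multiply R2 by -1.
  [ 1  0  -1   0 ]
  [ 0  1  -1   3 ]
  [ 0  0   0  -1 ]
Multiply R3 by -1.
  [ 1  0  -1  0 ]
  [ 0  1  -1  3 ]
  [ 0  0   0  1 ]
Subtract 3 times R3 from R2.
  [ 1  0  -1  0 ]
  [ 0  1  -1  0 ]
  [ 0  0   0  1 ]

-1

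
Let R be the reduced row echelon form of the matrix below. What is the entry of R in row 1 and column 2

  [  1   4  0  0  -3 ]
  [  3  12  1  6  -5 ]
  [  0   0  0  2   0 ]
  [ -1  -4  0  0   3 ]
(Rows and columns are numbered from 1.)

4

r2 := r2 − 3·r1
r4 := r4 + r1
r3 := 1/2·r3
r2 := r2 − 6·r3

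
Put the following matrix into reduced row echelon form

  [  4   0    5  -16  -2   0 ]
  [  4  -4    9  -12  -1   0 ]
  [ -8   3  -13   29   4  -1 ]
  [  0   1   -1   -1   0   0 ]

r1 ← 1/4·r1
  [  1   0  5/4   -4  -1/2   0 ]
  [  4  -4    9  -12    -1   0 ]
  [ -8   3  -13   29     4  -1 ]
  [  0   1   -1   -1     0   0 ]
r2 ← r2 − 4·r1
  [  1   0  5/4  -4  -1/2   0 ]
  [  0  -4    4   4     1   0 ]
  [ -8   3  -13  29     4  -1 ]
  [  0   1   -1  -1     0   0 ]
r3 ← r3 + 8·r1
  [ 1   0  5/4  -4  -1/2   0 ]
  [ 0  -4    4   4     1   0 ]
  [ 0   3   -3  -3     0  -1 ]
  [ 0   1   -1  -1     0   0 ]
r2 ← -1/4·r2
  [ 1  0  5/4  -4  -1/2   0 ]
  [ 0  1   -1  -1  -1/4   0 ]
  [ 0  3   -3  -3     0  -1 ]
  [ 0  1   -1  -1     0   0 ]
r3 ← r3 − 3·r2
  [ 1  0  5/4  -4  -1/2   0 ]
  [ 0  1   -1  -1  -1/4   0 ]
  [ 0  0    0   0   3/4  -1 ]
  [ 0  1   -1  -1     0   0 ]
r4 ← r4 − r2
  [ 1  0  5/4  -4  -1/2   0 ]
  [ 0  1   -1  -1  -1/4   0 ]
  [ 0  0    0   0   3/4  -1 ]
  [ 0  0    0   0   1/4   0 ]
r3 ← 4/3·r3
  [ 1  0  5/4  -4  -1/2     0 ]
  [ 0  1   -1  -1  -1/4     0 ]
  [ 0  0    0   0     1  -4/3 ]
  [ 0  0    0   0   1/4     0 ]
r4 ← r4 − 1/4·r3
  [ 1  0  5/4  -4  -1/2     0 ]
  [ 0  1   -1  -1  -1/4     0 ]
  [ 0  0    0   0     1  -4/3 ]
  [ 0  0    0   0     0   1/3 ]
r4 ← 3·r4
  [ 1  0  5/4  -4  -1/2     0 ]
  [ 0  1   -1  -1  -1/4     0 ]
  [ 0  0    0   0     1  -4/3 ]
  [ 0  0    0   0     0     1 ]
r3 ← r3 + 4/3·r4
  [ 1  0  5/4  -4  -1/2  0 ]
  [ 0  1   -1  -1  -1/4  0 ]
  [ 0  0    0   0     1  0 ]
  [ 0  0    0   0     0  1 ]
r2 ← r2 + 1/4·r3
  [ 1  0  5/4  -4  -1/2  0 ]
  [ 0  1   -1  -1     0  0 ]
  [ 0  0    0   0     1  0 ]
  [ 0  0    0   0     0  1 ]
r1 ← r1 + 1/2·r3
  [ 1  0  5/4  -4  0  0 ]
  [ 0  1   -1  -1  0  0 ]
  [ 0  0    0   0  1  0 ]
  [ 0  0    0   0  0  1 ]

[[1, 0, 5/4, -4, 0, 0], [0, 1, -1, -1, 0, 0], [0, 0, 0, 0, 1, 0], [0, 0, 0, 0, 0, 1]]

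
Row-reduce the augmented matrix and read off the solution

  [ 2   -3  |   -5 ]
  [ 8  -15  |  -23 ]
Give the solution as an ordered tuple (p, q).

(-1, 1)

R1 → 1/2·R1
  [ 1  -3/2  |  -5/2 ]
  [ 8   -15  |   -23 ]
R2 → R2 − 8·R1
  [ 1  -3/2  |  -5/2 ]
  [ 0    -3  |    -3 ]
R2 → -1/3·R2
  [ 1  -3/2  |  -5/2 ]
  [ 0     1  |     1 ]
R1 → R1 + 3/2·R2
  [ 1  0  |  -1 ]
  [ 0  1  |   1 ]
Reading off the last column: p = -1, q = 1.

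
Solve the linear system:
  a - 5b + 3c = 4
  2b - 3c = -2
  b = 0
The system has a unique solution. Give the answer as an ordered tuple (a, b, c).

(2, 0, 2/3)

Form the augmented matrix and row-reduce:
  [ 1  -5   3  |   4 ]
  [ 0   2  -3  |  -2 ]
  [ 0   1   0  |   0 ]
Multiply ρ2 by 1/2.
  [ 1  -5     3  |   4 ]
  [ 0   1  -3/2  |  -1 ]
  [ 0   1     0  |   0 ]
Subtract ρ2 from ρ3.
  [ 1  -5     3  |   4 ]
  [ 0   1  -3/2  |  -1 ]
  [ 0   0   3/2  |   1 ]
Multiply ρ3 by 2/3.
  [ 1  -5     3  |    4 ]
  [ 0   1  -3/2  |   -1 ]
  [ 0   0     1  |  2/3 ]
Add 3/2 times ρ3 to ρ2.
  [ 1  -5  3  |    4 ]
  [ 0   1  0  |    0 ]
  [ 0   0  1  |  2/3 ]
Subtract 3 times ρ3 from ρ1.
  [ 1  -5  0  |    2 ]
  [ 0   1  0  |    0 ]
  [ 0   0  1  |  2/3 ]
Add 5 times ρ2 to ρ1.
  [ 1  0  0  |    2 ]
  [ 0  1  0  |    0 ]
  [ 0  0  1  |  2/3 ]
Reading off the last column: a = 2, b = 0, c = 2/3.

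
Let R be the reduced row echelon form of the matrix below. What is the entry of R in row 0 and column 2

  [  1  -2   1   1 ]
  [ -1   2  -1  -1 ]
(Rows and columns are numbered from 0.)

1

R2 → R2 + R1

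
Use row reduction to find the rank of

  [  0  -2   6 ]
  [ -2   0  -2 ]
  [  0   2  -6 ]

ρ1 ↔ ρ2
  [ -2   0  -2 ]
  [  0  -2   6 ]
  [  0   2  -6 ]
ρ1 ← -1/2·ρ1
  [ 1   0   1 ]
  [ 0  -2   6 ]
  [ 0   2  -6 ]
ρ2 ← -1/2·ρ2
  [ 1  0   1 ]
  [ 0  1  -3 ]
  [ 0  2  -6 ]
ρ3 ← ρ3 − 2·ρ2
  [ 1  0   1 ]
  [ 0  1  -3 ]
  [ 0  0   0 ]
The reduced form has 2 nonzero rows.

rank = 2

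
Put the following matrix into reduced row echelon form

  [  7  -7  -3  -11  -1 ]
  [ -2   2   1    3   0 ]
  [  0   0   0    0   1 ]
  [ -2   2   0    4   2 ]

[[1, -1, 0, -2, 0], [0, 0, 1, -1, 0], [0, 0, 0, 0, 1], [0, 0, 0, 0, 0]]

Multiply r1 by 1/7.
  [  1  -1  -3/7  -11/7  -1/7 ]
  [ -2   2     1      3     0 ]
  [  0   0     0      0     1 ]
  [ -2   2     0      4     2 ]
Add 2 times r1 to r2.
  [  1  -1  -3/7  -11/7  -1/7 ]
  [  0   0   1/7   -1/7  -2/7 ]
  [  0   0     0      0     1 ]
  [ -2   2     0      4     2 ]
Add 2 times r1 to r4.
  [ 1  -1  -3/7  -11/7  -1/7 ]
  [ 0   0   1/7   -1/7  -2/7 ]
  [ 0   0     0      0     1 ]
  [ 0   0  -6/7    6/7  12/7 ]
Multiply r2 by 7.
  [ 1  -1  -3/7  -11/7  -1/7 ]
  [ 0   0     1     -1    -2 ]
  [ 0   0     0      0     1 ]
  [ 0   0  -6/7    6/7  12/7 ]
Add 6/7 times r2 to r4.
  [ 1  -1  -3/7  -11/7  -1/7 ]
  [ 0   0     1     -1    -2 ]
  [ 0   0     0      0     1 ]
  [ 0   0     0      0     0 ]
Add 2 times r3 to r2.
  [ 1  -1  -3/7  -11/7  -1/7 ]
  [ 0   0     1     -1     0 ]
  [ 0   0     0      0     1 ]
  [ 0   0     0      0     0 ]
Add 1/7 times r3 to r1.
  [ 1  -1  -3/7  -11/7  0 ]
  [ 0   0     1     -1  0 ]
  [ 0   0     0      0  1 ]
  [ 0   0     0      0  0 ]
Add 3/7 times r2 to r1.
  [ 1  -1  0  -2  0 ]
  [ 0   0  1  -1  0 ]
  [ 0   0  0   0  1 ]
  [ 0   0  0   0  0 ]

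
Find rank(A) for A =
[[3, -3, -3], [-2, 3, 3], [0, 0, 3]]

rank = 3

R1 -> 1/3·R1
  [  1  -1  -1 ]
  [ -2   3   3 ]
  [  0   0   3 ]
R2 -> R2 + 2·R1
  [ 1  -1  -1 ]
  [ 0   1   1 ]
  [ 0   0   3 ]
R3 -> 1/3·R3
  [ 1  -1  -1 ]
  [ 0   1   1 ]
  [ 0   0   1 ]
R2 -> R2 − R3
  [ 1  -1  -1 ]
  [ 0   1   0 ]
  [ 0   0   1 ]
R1 -> R1 + R3
  [ 1  -1  0 ]
  [ 0   1  0 ]
  [ 0   0  1 ]
R1 -> R1 + R2
  [ 1  0  0 ]
  [ 0  1  0 ]
  [ 0  0  1 ]
The reduced form has 3 nonzero rows.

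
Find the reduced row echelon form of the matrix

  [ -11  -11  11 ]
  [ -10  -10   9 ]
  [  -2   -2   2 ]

R1 -> -1/11·R1
  [   1    1  -1 ]
  [ -10  -10   9 ]
  [  -2   -2   2 ]
R2 -> R2 + 10·R1
  [  1   1  -1 ]
  [  0   0  -1 ]
  [ -2  -2   2 ]
R3 -> R3 + 2·R1
  [ 1  1  -1 ]
  [ 0  0  -1 ]
  [ 0  0   0 ]
R2 -> -1·R2
  [ 1  1  -1 ]
  [ 0  0   1 ]
  [ 0  0   0 ]
R1 -> R1 + R2
  [ 1  1  0 ]
  [ 0  0  1 ]
  [ 0  0  0 ]

[[1, 1, 0], [0, 0, 1], [0, 0, 0]]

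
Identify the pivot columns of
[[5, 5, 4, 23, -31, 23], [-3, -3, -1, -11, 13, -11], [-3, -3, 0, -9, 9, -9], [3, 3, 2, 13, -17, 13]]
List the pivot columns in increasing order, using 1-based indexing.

R1 := 1/5·R1
R2 := R2 + 3·R1
R3 := R3 + 3·R1
R4 := R4 − 3·R1
R2 := 5/7·R2
R3 := R3 − 12/5·R2
R4 := R4 + 2/5·R2
R1 := R1 − 4/5·R2
Pivot columns are the columns containing a leading 1.

1, 3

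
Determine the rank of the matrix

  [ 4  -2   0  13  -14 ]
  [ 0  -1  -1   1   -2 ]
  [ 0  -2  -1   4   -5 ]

Multiply r1 by 1/4.
  [ 1  -1/2   0  13/4  -7/2 ]
  [ 0    -1  -1     1    -2 ]
  [ 0    -2  -1     4    -5 ]
Multiply r2 by -1.
  [ 1  -1/2   0  13/4  -7/2 ]
  [ 0     1   1    -1     2 ]
  [ 0    -2  -1     4    -5 ]
Add 2 times r2 to r3.
  [ 1  -1/2  0  13/4  -7/2 ]
  [ 0     1  1    -1     2 ]
  [ 0     0  1     2    -1 ]
Subtract r3 from r2.
  [ 1  -1/2  0  13/4  -7/2 ]
  [ 0     1  0    -3     3 ]
  [ 0     0  1     2    -1 ]
Add 1/2 times r2 to r1.
  [ 1  0  0  7/4  -2 ]
  [ 0  1  0   -3   3 ]
  [ 0  0  1    2  -1 ]
The reduced form has 3 nonzero rows.

rank = 3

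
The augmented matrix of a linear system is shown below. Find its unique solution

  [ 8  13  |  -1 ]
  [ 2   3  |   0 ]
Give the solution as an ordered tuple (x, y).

(3/2, -1)

ρ1 := 1/8·ρ1
  [ 1  13/8  |  -1/8 ]
  [ 2     3  |     0 ]
ρ2 := ρ2 − 2·ρ1
  [ 1  13/8  |  -1/8 ]
  [ 0  -1/4  |   1/4 ]
ρ2 := -4·ρ2
  [ 1  13/8  |  -1/8 ]
  [ 0     1  |    -1 ]
ρ1 := ρ1 − 13/8·ρ2
  [ 1  0  |  3/2 ]
  [ 0  1  |   -1 ]
Reading off the last column: x = 3/2, y = -1.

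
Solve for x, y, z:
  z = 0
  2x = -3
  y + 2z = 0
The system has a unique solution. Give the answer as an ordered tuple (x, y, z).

Form the augmented matrix and row-reduce:
  [ 0  0  1  |   0 ]
  [ 2  0  0  |  -3 ]
  [ 0  1  2  |   0 ]
Swap R1 and R2.
  [ 2  0  0  |  -3 ]
  [ 0  0  1  |   0 ]
  [ 0  1  2  |   0 ]
Multiply R1 by 1/2.
  [ 1  0  0  |  -3/2 ]
  [ 0  0  1  |     0 ]
  [ 0  1  2  |     0 ]
Swap R2 and R3.
  [ 1  0  0  |  -3/2 ]
  [ 0  1  2  |     0 ]
  [ 0  0  1  |     0 ]
Subtract 2 times R3 from R2.
  [ 1  0  0  |  -3/2 ]
  [ 0  1  0  |     0 ]
  [ 0  0  1  |     0 ]
Reading off the last column: x = -3/2, y = 0, z = 0.

(-3/2, 0, 0)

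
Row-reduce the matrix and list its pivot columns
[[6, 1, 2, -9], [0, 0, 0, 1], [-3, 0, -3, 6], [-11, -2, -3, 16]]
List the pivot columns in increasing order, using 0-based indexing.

0, 1, 3

R1 := 1/6·R1
  [   1  1/6  1/3  -3/2 ]
  [   0    0    0     1 ]
  [  -3    0   -3     6 ]
  [ -11   -2   -3    16 ]
R3 := R3 + 3·R1
  [   1  1/6  1/3  -3/2 ]
  [   0    0    0     1 ]
  [   0  1/2   -2   3/2 ]
  [ -11   -2   -3    16 ]
R4 := R4 + 11·R1
  [ 1   1/6  1/3  -3/2 ]
  [ 0     0    0     1 ]
  [ 0   1/2   -2   3/2 ]
  [ 0  -1/6  2/3  -1/2 ]
R2 <=> R3
  [ 1   1/6  1/3  -3/2 ]
  [ 0   1/2   -2   3/2 ]
  [ 0     0    0     1 ]
  [ 0  -1/6  2/3  -1/2 ]
R2 := 2·R2
  [ 1   1/6  1/3  -3/2 ]
  [ 0     1   -4     3 ]
  [ 0     0    0     1 ]
  [ 0  -1/6  2/3  -1/2 ]
R4 := R4 + 1/6·R2
  [ 1  1/6  1/3  -3/2 ]
  [ 0    1   -4     3 ]
  [ 0    0    0     1 ]
  [ 0    0    0     0 ]
R2 := R2 − 3·R3
  [ 1  1/6  1/3  -3/2 ]
  [ 0    1   -4     0 ]
  [ 0    0    0     1 ]
  [ 0    0    0     0 ]
R1 := R1 + 3/2·R3
  [ 1  1/6  1/3  0 ]
  [ 0    1   -4  0 ]
  [ 0    0    0  1 ]
  [ 0    0    0  0 ]
R1 := R1 − 1/6·R2
  [ 1  0   1  0 ]
  [ 0  1  -4  0 ]
  [ 0  0   0  1 ]
  [ 0  0   0  0 ]
Pivot columns are the columns containing a leading 1.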